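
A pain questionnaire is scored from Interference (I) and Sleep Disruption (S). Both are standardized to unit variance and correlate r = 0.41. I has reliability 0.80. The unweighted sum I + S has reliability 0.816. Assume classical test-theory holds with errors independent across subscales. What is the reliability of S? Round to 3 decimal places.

0.681

Var(I+S) = 2 + 2·0.41 = 2.820.
True-score variance = ρ_I + ρ_S + 2·0.41, so 0.816 = (0.80 + ρ_S + 0.82) / 2.820.
ρ_S = 0.816·2.820 − 0.80 − 0.82 = 0.681.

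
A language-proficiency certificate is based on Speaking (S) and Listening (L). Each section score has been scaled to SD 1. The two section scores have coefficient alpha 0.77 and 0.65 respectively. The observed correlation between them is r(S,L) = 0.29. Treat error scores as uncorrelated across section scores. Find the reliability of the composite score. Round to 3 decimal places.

Var(S+L) = 2 + 2·[0.29] = 2 + 0.58 = 2.58.
Because errors are independent across components, Cov(Tᵢ,Tⱼ) = Cov(Xᵢ,Xⱼ); the off-diagonal part of the true-score variance is the same as above.
True-score variance = [0.77 + 0.65] + 0.58 = 1.42 + 0.58 = 2.
Reliability = 2 / 2.58 = 0.775.

0.775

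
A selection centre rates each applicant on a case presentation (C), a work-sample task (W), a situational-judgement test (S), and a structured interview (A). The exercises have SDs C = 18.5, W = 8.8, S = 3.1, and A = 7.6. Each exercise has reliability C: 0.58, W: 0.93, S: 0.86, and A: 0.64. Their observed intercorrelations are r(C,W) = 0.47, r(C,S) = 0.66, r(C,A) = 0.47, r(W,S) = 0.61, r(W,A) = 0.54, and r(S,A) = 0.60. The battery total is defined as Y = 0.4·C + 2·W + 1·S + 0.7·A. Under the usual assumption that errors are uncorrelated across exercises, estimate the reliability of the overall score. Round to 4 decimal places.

Var(Y) = 0.4²·18.5² + 2²·8.8² + 3.1² + 0.7²·7.6² + 2·[0.8·18.5·8.8·0.47 + 0.4·18.5·3.1·0.66 + 0.28·18.5·7.6·0.47 + 2·8.8·3.1·0.61 + 1.4·8.8·7.6·0.54 + 0.7·3.1·7.6·0.60] = 402.432 + 377.188 = 779.621.
Under uncorrelated errors the observed covariances equal the true-score covariances, so only the own-variance terms attenuate.
True-score variance = [0.4²·18.5²·0.58 + 2²·8.8²·0.93 + 3.1²·0.86 + 0.7²·7.6²·0.64] + 377.188 = 346.216 + 377.188 = 723.404.
Reliability = 723.404 / 779.621 = 0.9279.

0.9279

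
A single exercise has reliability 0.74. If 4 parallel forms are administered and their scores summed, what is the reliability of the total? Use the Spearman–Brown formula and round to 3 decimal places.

ρ_k = kρ / (1 + (k−1)ρ) = 4·0.74 / (1 + 3·0.74) = 2.960 / 3.220 = 0.919.

0.919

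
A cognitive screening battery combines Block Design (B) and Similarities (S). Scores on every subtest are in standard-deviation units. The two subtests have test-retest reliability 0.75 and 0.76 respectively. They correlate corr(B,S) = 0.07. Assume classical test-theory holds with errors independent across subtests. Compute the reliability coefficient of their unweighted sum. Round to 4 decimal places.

0.7710

Var(B+S) = 2 + 2·[0.07] = 2 + 0.14 = 2.14.
With uncorrelated errors the cross-covariances are all true-score covariance, so they carry over unchanged; only the diagonal terms shrink to ρᵢσᵢ².
True-score variance = [0.75 + 0.76] + 0.14 = 1.51 + 0.14 = 1.65.
Reliability = 1.65 / 2.14 = 0.7710.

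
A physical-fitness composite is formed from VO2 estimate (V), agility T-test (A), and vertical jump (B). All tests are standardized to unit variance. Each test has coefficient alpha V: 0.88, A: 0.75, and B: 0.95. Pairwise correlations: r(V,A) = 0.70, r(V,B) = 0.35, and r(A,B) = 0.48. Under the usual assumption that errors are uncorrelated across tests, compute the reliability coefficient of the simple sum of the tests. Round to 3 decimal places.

Var(V+A+B) = 3 + 2·[0.70 + 0.35 + 0.48] = 3 + 3.06 = 6.06.
Under uncorrelated errors the observed covariances equal the true-score covariances, so only the own-variance terms attenuate.
True-score variance = [0.88 + 0.75 + 0.95] + 3.06 = 2.58 + 3.06 = 5.64.
Reliability = 5.64 / 6.06 = 0.931.

0.931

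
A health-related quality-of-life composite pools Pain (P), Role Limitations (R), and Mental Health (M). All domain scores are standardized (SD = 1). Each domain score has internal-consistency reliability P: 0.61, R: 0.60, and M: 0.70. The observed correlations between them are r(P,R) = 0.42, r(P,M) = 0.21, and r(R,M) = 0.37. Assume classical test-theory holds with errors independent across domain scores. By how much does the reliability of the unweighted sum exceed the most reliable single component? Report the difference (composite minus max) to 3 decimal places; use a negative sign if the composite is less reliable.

Var(sum) = 3 + 2 = 5; true-score variance = 1.91 + 2 = 3.91; composite reliability = 0.7820.
Max component reliability = 0.7000.
Difference = 0.7820 − 0.7000 = 0.082.

0.082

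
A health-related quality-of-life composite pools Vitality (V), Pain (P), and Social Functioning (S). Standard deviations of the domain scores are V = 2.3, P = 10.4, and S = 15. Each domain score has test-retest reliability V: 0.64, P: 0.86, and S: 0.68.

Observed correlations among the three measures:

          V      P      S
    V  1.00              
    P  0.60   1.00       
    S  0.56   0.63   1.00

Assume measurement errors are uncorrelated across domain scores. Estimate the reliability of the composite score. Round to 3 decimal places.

Var(V+P+S) = 2.3² + 10.4² + 15² + 2·[2.3·10.4·0.60 + 2.3·15·0.56 + 10.4·15·0.63] = 338.45 + 263.904 = 602.354.
With uncorrelated errors the cross-covariances are all true-score covariance, so they carry over unchanged; only the diagonal terms shrink to ρᵢσᵢ².
True-score variance = [2.3²·0.64 + 10.4²·0.86 + 15²·0.68] + 263.904 = 249.403 + 263.904 = 513.307.
Reliability = 513.307 / 602.354 = 0.852.

0.852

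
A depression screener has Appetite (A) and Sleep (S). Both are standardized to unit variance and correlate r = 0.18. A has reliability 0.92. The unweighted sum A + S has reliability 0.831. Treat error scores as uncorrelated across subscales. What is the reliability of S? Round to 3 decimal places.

Var(A+S) = 2 + 2·0.18 = 2.360.
True-score variance = ρ_A + ρ_S + 2·0.18, so 0.831 = (0.92 + ρ_S + 0.36) / 2.360.
ρ_S = 0.831·2.360 − 0.92 − 0.36 = 0.681.

0.681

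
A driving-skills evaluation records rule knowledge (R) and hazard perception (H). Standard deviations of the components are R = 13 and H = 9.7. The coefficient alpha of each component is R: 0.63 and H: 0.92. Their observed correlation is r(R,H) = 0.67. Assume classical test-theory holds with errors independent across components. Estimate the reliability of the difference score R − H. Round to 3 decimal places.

Var(R−H) = 13² + 9.7² − 2·13·9.7·0.67 = 263.09 − 168.974 = 94.116.
Because errors are independent across components, Cov(Tᵢ,Tⱼ) = Cov(Xᵢ,Xⱼ); the off-diagonal part of the true-score variance is the same as above.
True-score variance = [13²·0.63 + 9.7²·0.92] − 168.974 = 193.033 − 168.974 = 24.0588.
Reliability = 24.0588 / 94.116 = 0.256.

0.256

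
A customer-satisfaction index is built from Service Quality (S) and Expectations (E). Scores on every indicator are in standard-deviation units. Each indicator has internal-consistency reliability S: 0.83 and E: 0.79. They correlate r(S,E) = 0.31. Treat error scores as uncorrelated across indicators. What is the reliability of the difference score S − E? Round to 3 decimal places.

Var(S−E) = 1 + 1 − 2·0.31 = 2 − 0.62 = 1.38.
Under uncorrelated errors the observed covariances equal the true-score covariances, so only the own-variance terms attenuate.
True-score variance = [0.83 + 0.79] − 0.62 = 1.62 − 0.62 = 1.
Reliability = 1 / 1.38 = 0.725.

0.725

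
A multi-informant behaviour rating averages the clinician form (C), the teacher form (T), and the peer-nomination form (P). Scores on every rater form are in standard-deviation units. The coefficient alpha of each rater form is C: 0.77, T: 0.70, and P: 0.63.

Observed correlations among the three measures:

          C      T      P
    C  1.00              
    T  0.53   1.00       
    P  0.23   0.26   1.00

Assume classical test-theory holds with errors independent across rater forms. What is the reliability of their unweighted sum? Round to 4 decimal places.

0.8214

Var(C+T+P) = 3 + 2·[0.53 + 0.23 + 0.26] = 3 + 2.04 = 5.04.
With uncorrelated errors the cross-covariances are all true-score covariance, so they carry over unchanged; only the diagonal terms shrink to ρᵢσᵢ².
True-score variance = [0.77 + 0.70 + 0.63] + 2.04 = 2.1 + 2.04 = 4.14.
Reliability = 4.14 / 5.04 = 0.8214.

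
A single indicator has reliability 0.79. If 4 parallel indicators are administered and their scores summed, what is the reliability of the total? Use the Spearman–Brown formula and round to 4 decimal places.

ρ_k = kρ / (1 + (k−1)ρ) = 4·0.79 / (1 + 3·0.79) = 3.160 / 3.370 = 0.9377.

0.9377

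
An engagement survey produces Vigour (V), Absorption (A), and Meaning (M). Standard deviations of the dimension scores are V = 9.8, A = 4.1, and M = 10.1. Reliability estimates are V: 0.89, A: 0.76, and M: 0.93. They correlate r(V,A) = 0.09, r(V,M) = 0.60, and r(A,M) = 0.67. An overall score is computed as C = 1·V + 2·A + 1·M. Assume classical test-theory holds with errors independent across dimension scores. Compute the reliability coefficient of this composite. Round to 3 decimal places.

0.934

Var(C) = 9.8² + 2²·4.1² + 10.1² + 2·[2·9.8·4.1·0.09 + 9.8·10.1·0.60 + 2·4.1·10.1·0.67] = 265.29 + 244.22 = 509.51.
Because errors are independent across components, Cov(Tᵢ,Tⱼ) = Cov(Xᵢ,Xⱼ); the off-diagonal part of the true-score variance is the same as above.
True-score variance = [9.8²·0.89 + 2²·4.1²·0.76 + 10.1²·0.93] + 244.22 = 231.447 + 244.22 = 475.667.
Reliability = 475.667 / 509.51 = 0.934.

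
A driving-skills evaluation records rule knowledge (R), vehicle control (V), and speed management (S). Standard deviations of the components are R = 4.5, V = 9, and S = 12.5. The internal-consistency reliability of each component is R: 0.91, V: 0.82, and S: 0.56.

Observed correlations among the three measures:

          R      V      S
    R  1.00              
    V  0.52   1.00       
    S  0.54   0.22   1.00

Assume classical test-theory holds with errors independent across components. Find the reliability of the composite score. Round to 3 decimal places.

Var(R+V+S) = 4.5² + 9² + 12.5² + 2·[4.5·9·0.52 + 4.5·12.5·0.54 + 9·12.5·0.22] = 257.5 + 152.37 = 409.87.
Under uncorrelated errors the observed covariances equal the true-score covariances, so only the own-variance terms attenuate.
True-score variance = [4.5²·0.91 + 9²·0.82 + 12.5²·0.56] + 152.37 = 172.348 + 152.37 = 324.718.
Reliability = 324.718 / 409.87 = 0.792.

0.792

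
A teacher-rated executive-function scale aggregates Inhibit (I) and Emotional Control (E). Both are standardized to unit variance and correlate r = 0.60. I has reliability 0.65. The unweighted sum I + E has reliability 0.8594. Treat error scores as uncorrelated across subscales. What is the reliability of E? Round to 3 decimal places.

0.900

Var(I+E) = 2 + 2·0.60 = 3.200.
True-score variance = ρ_I + ρ_E + 2·0.60, so 0.8594 = (0.65 + ρ_E + 1.20) / 3.200.
ρ_E = 0.8594·3.200 − 0.65 − 1.20 = 0.900.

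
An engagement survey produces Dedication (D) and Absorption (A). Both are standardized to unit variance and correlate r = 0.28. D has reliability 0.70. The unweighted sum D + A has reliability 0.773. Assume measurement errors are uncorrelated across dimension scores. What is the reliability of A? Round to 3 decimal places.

0.719

Var(D+A) = 2 + 2·0.28 = 2.560.
True-score variance = ρ_D + ρ_A + 2·0.28, so 0.773 = (0.70 + ρ_A + 0.56) / 2.560.
ρ_A = 0.773·2.560 − 0.70 − 0.56 = 0.719.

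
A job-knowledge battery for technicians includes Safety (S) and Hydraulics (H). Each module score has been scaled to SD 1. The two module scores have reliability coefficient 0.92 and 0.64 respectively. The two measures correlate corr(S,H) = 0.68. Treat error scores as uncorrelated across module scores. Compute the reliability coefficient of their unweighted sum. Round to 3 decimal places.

Var(S+H) = 2 + 2·[0.68] = 2 + 1.36 = 3.36.
Because errors are independent across components, Cov(Tᵢ,Tⱼ) = Cov(Xᵢ,Xⱼ); the off-diagonal part of the true-score variance is the same as above.
True-score variance = [0.92 + 0.64] + 1.36 = 1.56 + 1.36 = 2.92.
Reliability = 2.92 / 3.36 = 0.869.

0.869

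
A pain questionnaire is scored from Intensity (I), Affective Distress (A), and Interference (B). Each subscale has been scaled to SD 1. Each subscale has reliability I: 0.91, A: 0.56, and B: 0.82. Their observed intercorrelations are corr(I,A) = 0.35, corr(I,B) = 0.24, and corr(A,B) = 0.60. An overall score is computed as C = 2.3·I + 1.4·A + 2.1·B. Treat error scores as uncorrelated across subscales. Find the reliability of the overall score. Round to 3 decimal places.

0.892

Var(C) = 2.3² + 1.4² + 2.1² + 2·[3.22·0.35 + 4.83·0.24 + 2.94·0.60] = 11.66 + 8.1004 = 19.7604.
Under uncorrelated errors the observed covariances equal the true-score covariances, so only the own-variance terms attenuate.
True-score variance = [2.3²·0.91 + 1.4²·0.56 + 2.1²·0.82] + 8.1004 = 9.5277 + 8.1004 = 17.6281.
Reliability = 17.6281 / 19.7604 = 0.892.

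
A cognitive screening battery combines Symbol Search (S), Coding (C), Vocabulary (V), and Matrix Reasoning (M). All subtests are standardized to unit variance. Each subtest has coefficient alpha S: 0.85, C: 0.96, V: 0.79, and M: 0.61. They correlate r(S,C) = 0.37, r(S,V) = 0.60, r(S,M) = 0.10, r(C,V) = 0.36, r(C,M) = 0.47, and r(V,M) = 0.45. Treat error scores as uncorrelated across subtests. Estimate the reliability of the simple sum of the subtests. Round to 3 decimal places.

0.909

Var(S+C+V+M) = 4 + 2·[0.37 + 0.60 + 0.10 + 0.36 + 0.47 + 0.45] = 4 + 4.7 = 8.7.
With uncorrelated errors the cross-covariances are all true-score covariance, so they carry over unchanged; only the diagonal terms shrink to ρᵢσᵢ².
True-score variance = [0.85 + 0.96 + 0.79 + 0.61] + 4.7 = 3.21 + 4.7 = 7.91.
Reliability = 7.91 / 8.7 = 0.909.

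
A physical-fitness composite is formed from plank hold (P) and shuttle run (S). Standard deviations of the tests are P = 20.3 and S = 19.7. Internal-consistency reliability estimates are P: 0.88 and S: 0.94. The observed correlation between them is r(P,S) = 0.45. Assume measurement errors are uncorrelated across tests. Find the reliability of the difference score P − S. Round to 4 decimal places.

Var(P−S) = 20.3² + 19.7² − 2·20.3·19.7·0.45 = 800.18 − 359.919 = 440.261.
With uncorrelated errors the cross-covariances are all true-score covariance, so they carry over unchanged; only the diagonal terms shrink to ρᵢσᵢ².
True-score variance = [20.3²·0.88 + 19.7²·0.94] − 359.919 = 727.444 − 359.919 = 367.525.
Reliability = 367.525 / 440.261 = 0.8348.

0.8348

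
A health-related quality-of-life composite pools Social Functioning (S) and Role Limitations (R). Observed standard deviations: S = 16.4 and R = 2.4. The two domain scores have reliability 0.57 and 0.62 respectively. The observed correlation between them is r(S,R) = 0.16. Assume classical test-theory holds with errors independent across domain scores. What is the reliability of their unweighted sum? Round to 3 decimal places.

0.590

Var(S+R) = 16.4² + 2.4² + 2·[16.4·2.4·0.16] = 274.72 + 12.5952 = 287.315.
With uncorrelated errors the cross-covariances are all true-score covariance, so they carry over unchanged; only the diagonal terms shrink to ρᵢσᵢ².
True-score variance = [16.4²·0.57 + 2.4²·0.62] + 12.5952 = 156.878 + 12.5952 = 169.474.
Reliability = 169.474 / 287.315 = 0.590.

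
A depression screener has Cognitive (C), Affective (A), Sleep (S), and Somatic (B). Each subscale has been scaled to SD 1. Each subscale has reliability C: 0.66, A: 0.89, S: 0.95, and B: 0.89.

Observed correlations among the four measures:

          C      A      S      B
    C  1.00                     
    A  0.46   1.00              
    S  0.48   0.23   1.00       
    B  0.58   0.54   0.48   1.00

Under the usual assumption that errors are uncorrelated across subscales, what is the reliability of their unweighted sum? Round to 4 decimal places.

Var(C+A+S+B) = 4 + 2·[0.46 + 0.48 + 0.58 + 0.23 + 0.54 + 0.48] = 4 + 5.54 = 9.54.
Under uncorrelated errors the observed covariances equal the true-score covariances, so only the own-variance terms attenuate.
True-score variance = [0.66 + 0.89 + 0.95 + 0.89] + 5.54 = 3.39 + 5.54 = 8.93.
Reliability = 8.93 / 9.54 = 0.9361.

0.9361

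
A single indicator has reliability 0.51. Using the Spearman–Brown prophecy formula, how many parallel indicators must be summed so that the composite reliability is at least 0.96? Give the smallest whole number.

24

k ≥ ρ*(1−ρ₁)/(ρ₁(1−ρ*)) = 0.96·0.49 / (0.51·0.04) = 23.059.
Smallest integer k = 24.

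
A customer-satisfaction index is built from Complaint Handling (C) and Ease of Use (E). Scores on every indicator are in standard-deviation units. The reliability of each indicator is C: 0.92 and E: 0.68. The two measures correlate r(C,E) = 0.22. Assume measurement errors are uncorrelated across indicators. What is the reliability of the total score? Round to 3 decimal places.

Var(C+E) = 2 + 2·[0.22] = 2 + 0.44 = 2.44.
With uncorrelated errors the cross-covariances are all true-score covariance, so they carry over unchanged; only the diagonal terms shrink to ρᵢσᵢ².
True-score variance = [0.92 + 0.68] + 0.44 = 1.6 + 0.44 = 2.04.
Reliability = 2.04 / 2.44 = 0.836.

0.836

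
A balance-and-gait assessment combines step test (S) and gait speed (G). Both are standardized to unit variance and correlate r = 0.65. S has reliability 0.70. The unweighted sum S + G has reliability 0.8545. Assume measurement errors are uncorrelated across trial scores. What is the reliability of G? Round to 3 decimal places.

Var(S+G) = 2 + 2·0.65 = 3.300.
True-score variance = ρ_S + ρ_G + 2·0.65, so 0.8545 = (0.70 + ρ_G + 1.30) / 3.300.
ρ_G = 0.8545·3.300 − 0.70 − 1.30 = 0.820.

0.820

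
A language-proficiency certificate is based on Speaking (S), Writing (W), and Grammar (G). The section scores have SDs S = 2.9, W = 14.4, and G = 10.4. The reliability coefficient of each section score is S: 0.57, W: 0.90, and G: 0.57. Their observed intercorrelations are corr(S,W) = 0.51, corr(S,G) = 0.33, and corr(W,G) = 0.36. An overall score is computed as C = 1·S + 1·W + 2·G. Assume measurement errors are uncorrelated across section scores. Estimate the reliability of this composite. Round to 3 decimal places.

0.778

Var(C) = 2.9² + 14.4² + 2²·10.4² + 2·[2.9·14.4·0.51 + 2·2.9·10.4·0.33 + 2·14.4·10.4·0.36] = 648.41 + 298.061 = 946.471.
With uncorrelated errors the cross-covariances are all true-score covariance, so they carry over unchanged; only the diagonal terms shrink to ρᵢσᵢ².
True-score variance = [2.9²·0.57 + 14.4²·0.90 + 2²·10.4²·0.57] + 298.061 = 438.023 + 298.061 = 736.083.
Reliability = 736.083 / 946.471 = 0.778.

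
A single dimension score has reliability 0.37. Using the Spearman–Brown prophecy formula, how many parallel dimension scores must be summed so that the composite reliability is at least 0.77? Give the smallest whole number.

6

k ≥ ρ*(1−ρ₁)/(ρ₁(1−ρ*)) = 0.77·0.63 / (0.37·0.23) = 5.700.
Smallest integer k = 6.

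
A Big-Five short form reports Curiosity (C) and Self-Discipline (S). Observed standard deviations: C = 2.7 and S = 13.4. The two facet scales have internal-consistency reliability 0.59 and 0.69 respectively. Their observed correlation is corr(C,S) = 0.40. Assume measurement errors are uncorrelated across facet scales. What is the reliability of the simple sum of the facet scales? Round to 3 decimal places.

0.728

Var(C+S) = 2.7² + 13.4² + 2·[2.7·13.4·0.40] = 186.85 + 28.944 = 215.794.
Because errors are independent across components, Cov(Tᵢ,Tⱼ) = Cov(Xᵢ,Xⱼ); the off-diagonal part of the true-score variance is the same as above.
True-score variance = [2.7²·0.59 + 13.4²·0.69] + 28.944 = 128.197 + 28.944 = 157.142.
Reliability = 157.142 / 215.794 = 0.728.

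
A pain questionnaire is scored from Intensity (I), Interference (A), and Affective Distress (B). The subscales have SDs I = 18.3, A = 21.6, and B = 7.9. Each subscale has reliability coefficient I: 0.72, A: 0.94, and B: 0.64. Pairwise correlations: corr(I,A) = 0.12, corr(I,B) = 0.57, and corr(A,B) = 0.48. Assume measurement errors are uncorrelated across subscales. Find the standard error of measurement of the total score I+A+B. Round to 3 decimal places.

Var(total) = 863.86 + 423.491 = 1287.35.
True-score variance = 719.63 + 423.491 = 1143.12, so reliability = 0.8880.
Error variance = 1287.35 − 1143.12 = 144.23; SEM = √144.23 = 12.010.

12.010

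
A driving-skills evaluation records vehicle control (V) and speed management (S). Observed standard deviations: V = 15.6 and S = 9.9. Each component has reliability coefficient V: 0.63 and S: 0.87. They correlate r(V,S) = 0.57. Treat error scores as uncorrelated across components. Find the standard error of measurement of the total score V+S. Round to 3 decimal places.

Var(total) = 341.37 + 176.062 = 517.432.
True-score variance = 238.586 + 176.062 = 414.647, so reliability = 0.8014.
Error variance = 517.432 − 414.647 = 102.784; SEM = √102.784 = 10.138.

10.138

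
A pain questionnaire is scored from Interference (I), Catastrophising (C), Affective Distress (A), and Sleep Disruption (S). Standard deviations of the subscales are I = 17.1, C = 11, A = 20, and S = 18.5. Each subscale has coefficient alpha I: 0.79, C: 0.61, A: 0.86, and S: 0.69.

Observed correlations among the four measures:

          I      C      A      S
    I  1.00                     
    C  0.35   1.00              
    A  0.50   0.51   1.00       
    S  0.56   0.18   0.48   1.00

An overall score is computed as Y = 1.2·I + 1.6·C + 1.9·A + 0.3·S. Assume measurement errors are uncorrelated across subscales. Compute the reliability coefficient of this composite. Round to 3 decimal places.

Var(Y) = 1.2²·17.1² + 1.6²·11² + 1.9²·20² + 0.3²·18.5² + 2·[1.92·17.1·11·0.35 + 2.28·17.1·20·0.50 + 0.36·17.1·18.5·0.56 + 3.04·11·20·0.51 + 0.48·11·18.5·0.18 + 0.57·20·18.5·0.48] = 2205.63 + 2079.92 = 4285.56.
Under uncorrelated errors the observed covariances equal the true-score covariances, so only the own-variance terms attenuate.
True-score variance = [1.2²·17.1²·0.79 + 1.6²·11²·0.61 + 1.9²·20²·0.86 + 0.3²·18.5²·0.69] + 2079.92 = 1784.69 + 2079.92 = 3864.62.
Reliability = 3864.62 / 4285.56 = 0.902.

0.902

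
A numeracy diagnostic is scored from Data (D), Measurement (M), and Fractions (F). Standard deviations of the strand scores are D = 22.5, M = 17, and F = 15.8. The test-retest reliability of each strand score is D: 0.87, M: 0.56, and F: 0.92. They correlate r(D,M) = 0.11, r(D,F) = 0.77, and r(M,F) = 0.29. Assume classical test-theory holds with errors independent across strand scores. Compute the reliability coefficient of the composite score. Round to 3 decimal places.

0.884

Var(D+M+F) = 22.5² + 17² + 15.8² + 2·[22.5·17·0.11 + 22.5·15.8·0.77 + 17·15.8·0.29] = 1044.89 + 787.408 = 1832.3.
Because errors are independent across components, Cov(Tᵢ,Tⱼ) = Cov(Xᵢ,Xⱼ); the off-diagonal part of the true-score variance is the same as above.
True-score variance = [22.5²·0.87 + 17²·0.56 + 15.8²·0.92] + 787.408 = 831.946 + 787.408 = 1619.35.
Reliability = 1619.35 / 1832.3 = 0.884.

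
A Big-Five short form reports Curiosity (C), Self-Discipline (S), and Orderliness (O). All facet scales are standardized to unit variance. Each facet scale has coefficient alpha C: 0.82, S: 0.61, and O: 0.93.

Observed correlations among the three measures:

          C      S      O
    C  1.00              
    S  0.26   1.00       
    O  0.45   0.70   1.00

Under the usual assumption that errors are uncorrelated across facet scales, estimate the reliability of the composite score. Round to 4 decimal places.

0.8900

Var(C+S+O) = 3 + 2·[0.26 + 0.45 + 0.70] = 3 + 2.82 = 5.82.
With uncorrelated errors the cross-covariances are all true-score covariance, so they carry over unchanged; only the diagonal terms shrink to ρᵢσᵢ².
True-score variance = [0.82 + 0.61 + 0.93] + 2.82 = 2.36 + 2.82 = 5.18.
Reliability = 5.18 / 5.82 = 0.8900.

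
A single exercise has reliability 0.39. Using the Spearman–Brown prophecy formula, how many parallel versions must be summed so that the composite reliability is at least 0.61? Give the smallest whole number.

k ≥ ρ*(1−ρ₁)/(ρ₁(1−ρ*)) = 0.61·0.61 / (0.39·0.39) = 2.446.
Smallest integer k = 3.

3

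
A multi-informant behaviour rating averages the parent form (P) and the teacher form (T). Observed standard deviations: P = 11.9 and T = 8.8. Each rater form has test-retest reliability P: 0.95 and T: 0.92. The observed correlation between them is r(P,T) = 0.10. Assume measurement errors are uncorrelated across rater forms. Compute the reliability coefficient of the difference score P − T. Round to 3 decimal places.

0.933

Var(P−T) = 11.9² + 8.8² − 2·11.9·8.8·0.10 = 219.05 − 20.944 = 198.106.
Because errors are independent across components, Cov(Tᵢ,Tⱼ) = Cov(Xᵢ,Xⱼ); the off-diagonal part of the true-score variance is the same as above.
True-score variance = [11.9²·0.95 + 8.8²·0.92] − 20.944 = 205.774 − 20.944 = 184.83.
Reliability = 184.83 / 198.106 = 0.933.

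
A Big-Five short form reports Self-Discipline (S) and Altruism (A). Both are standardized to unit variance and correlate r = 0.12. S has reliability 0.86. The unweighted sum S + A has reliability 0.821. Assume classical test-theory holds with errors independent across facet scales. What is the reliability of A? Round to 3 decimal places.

0.739

Var(S+A) = 2 + 2·0.12 = 2.240.
True-score variance = ρ_S + ρ_A + 2·0.12, so 0.821 = (0.86 + ρ_A + 0.24) / 2.240.
ρ_A = 0.821·2.240 − 0.86 − 0.24 = 0.739.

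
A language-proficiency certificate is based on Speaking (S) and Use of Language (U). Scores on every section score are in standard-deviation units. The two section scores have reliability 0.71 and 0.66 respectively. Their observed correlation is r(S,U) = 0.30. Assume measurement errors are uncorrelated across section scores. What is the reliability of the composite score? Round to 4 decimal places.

0.7577

Var(S+U) = 2 + 2·[0.30] = 2 + 0.6 = 2.6.
Because errors are independent across components, Cov(Tᵢ,Tⱼ) = Cov(Xᵢ,Xⱼ); the off-diagonal part of the true-score variance is the same as above.
True-score variance = [0.71 + 0.66] + 0.6 = 1.37 + 0.6 = 1.97.
Reliability = 1.97 / 2.6 = 0.7577.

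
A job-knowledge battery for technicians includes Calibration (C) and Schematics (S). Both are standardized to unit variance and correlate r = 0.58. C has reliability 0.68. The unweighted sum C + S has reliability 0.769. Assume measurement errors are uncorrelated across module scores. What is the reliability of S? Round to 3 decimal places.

0.590

Var(C+S) = 2 + 2·0.58 = 3.160.
True-score variance = ρ_C + ρ_S + 2·0.58, so 0.769 = (0.68 + ρ_S + 1.16) / 3.160.
ρ_S = 0.769·3.160 − 0.68 − 1.16 = 0.590.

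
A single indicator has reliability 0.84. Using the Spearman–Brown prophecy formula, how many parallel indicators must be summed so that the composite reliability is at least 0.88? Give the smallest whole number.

2

k ≥ ρ*(1−ρ₁)/(ρ₁(1−ρ*)) = 0.88·0.16 / (0.84·0.12) = 1.397.
Smallest integer k = 2.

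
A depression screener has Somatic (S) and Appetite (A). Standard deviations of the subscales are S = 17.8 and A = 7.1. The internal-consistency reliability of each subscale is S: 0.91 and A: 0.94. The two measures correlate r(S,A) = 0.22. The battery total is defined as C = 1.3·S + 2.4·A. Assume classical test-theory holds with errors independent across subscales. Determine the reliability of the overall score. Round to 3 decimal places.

Var(C) = 1.3²·17.8² + 2.4²·7.1² + 2·[3.12·17.8·7.1·0.22] = 825.821 + 173.494 = 999.316.
With uncorrelated errors the cross-covariances are all true-score covariance, so they carry over unchanged; only the diagonal terms shrink to ρᵢσᵢ².
True-score variance = [1.3²·17.8²·0.91 + 2.4²·7.1²·0.94] + 173.494 = 760.208 + 173.494 = 933.703.
Reliability = 933.703 / 999.316 = 0.934.

0.934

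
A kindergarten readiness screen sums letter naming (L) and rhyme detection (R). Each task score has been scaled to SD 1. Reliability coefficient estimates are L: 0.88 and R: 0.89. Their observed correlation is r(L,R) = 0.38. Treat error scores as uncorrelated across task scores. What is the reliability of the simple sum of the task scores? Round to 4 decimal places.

0.9167

Var(L+R) = 2 + 2·[0.38] = 2 + 0.76 = 2.76.
Because errors are independent across components, Cov(Tᵢ,Tⱼ) = Cov(Xᵢ,Xⱼ); the off-diagonal part of the true-score variance is the same as above.
True-score variance = [0.88 + 0.89] + 0.76 = 1.77 + 0.76 = 2.53.
Reliability = 2.53 / 2.76 = 0.9167.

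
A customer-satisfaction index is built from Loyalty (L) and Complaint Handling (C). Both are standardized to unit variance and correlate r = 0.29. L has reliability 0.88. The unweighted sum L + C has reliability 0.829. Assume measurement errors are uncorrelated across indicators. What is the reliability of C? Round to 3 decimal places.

0.679

Var(L+C) = 2 + 2·0.29 = 2.580.
True-score variance = ρ_L + ρ_C + 2·0.29, so 0.829 = (0.88 + ρ_C + 0.58) / 2.580.
ρ_C = 0.829·2.580 − 0.88 − 0.58 = 0.679.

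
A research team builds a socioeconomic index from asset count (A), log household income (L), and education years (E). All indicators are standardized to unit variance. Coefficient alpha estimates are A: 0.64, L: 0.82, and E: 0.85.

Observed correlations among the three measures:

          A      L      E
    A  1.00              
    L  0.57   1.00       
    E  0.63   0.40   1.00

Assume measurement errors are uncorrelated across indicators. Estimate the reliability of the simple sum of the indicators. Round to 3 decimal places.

0.889

Var(A+L+E) = 3 + 2·[0.57 + 0.63 + 0.40] = 3 + 3.2 = 6.2.
Because errors are independent across components, Cov(Tᵢ,Tⱼ) = Cov(Xᵢ,Xⱼ); the off-diagonal part of the true-score variance is the same as above.
True-score variance = [0.64 + 0.82 + 0.85] + 3.2 = 2.31 + 3.2 = 5.51.
Reliability = 5.51 / 6.2 = 0.889.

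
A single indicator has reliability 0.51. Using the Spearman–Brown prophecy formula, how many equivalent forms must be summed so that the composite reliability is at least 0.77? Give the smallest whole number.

k ≥ ρ*(1−ρ₁)/(ρ₁(1−ρ*)) = 0.77·0.49 / (0.51·0.23) = 3.217.
Smallest integer k = 4.

4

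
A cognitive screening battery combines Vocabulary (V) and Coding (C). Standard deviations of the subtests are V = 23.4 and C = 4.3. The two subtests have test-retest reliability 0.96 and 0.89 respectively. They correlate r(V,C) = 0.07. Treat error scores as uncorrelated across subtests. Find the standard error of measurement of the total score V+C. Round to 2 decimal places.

Var(total) = 566.05 + 14.0868 = 580.137.
True-score variance = 542.114 + 14.0868 = 556.2, so reliability = 0.9587.
Error variance = 580.137 − 556.2 = 23.9363; SEM = √23.9363 = 4.89.

4.89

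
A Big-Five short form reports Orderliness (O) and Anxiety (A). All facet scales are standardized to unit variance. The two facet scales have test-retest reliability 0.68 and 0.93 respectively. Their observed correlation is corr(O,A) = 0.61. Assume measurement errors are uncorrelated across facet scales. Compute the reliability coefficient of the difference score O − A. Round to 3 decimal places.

Var(O−A) = 1 + 1 − 2·0.61 = 2 − 1.22 = 0.78.
With uncorrelated errors the cross-covariances are all true-score covariance, so they carry over unchanged; only the diagonal terms shrink to ρᵢσᵢ².
True-score variance = [0.68 + 0.93] − 1.22 = 1.61 − 1.22 = 0.39.
Reliability = 0.39 / 0.78 = 0.500.

0.500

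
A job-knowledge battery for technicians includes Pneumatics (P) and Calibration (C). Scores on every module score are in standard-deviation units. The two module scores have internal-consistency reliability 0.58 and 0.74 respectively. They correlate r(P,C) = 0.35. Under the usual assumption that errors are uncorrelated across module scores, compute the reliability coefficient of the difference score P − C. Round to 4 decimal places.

0.4769

Var(P−C) = 1 + 1 − 2·0.35 = 2 − 0.7 = 1.3.
Under uncorrelated errors the observed covariances equal the true-score covariances, so only the own-variance terms attenuate.
True-score variance = [0.58 + 0.74] − 0.7 = 1.32 − 0.7 = 0.62.
Reliability = 0.62 / 1.3 = 0.4769.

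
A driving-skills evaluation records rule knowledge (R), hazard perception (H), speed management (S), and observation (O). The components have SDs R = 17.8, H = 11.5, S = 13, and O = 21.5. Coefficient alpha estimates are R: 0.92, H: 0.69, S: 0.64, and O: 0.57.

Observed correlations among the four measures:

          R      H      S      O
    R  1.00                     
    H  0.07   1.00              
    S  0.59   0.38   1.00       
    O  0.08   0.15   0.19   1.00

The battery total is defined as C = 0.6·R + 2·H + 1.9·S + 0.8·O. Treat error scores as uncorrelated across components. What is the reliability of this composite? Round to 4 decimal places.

0.8027

Var(C) = 0.6²·17.8² + 2²·11.5² + 1.9²·13² + 0.8²·21.5² + 2·[1.2·17.8·11.5·0.07 + 1.14·17.8·13·0.59 + 0.48·17.8·21.5·0.08 + 3.8·11.5·13·0.38 + 1.6·11.5·21.5·0.15 + 1.52·13·21.5·0.19] = 1548.99 + 1086.94 = 2635.93.
Under uncorrelated errors the observed covariances equal the true-score covariances, so only the own-variance terms attenuate.
True-score variance = [0.6²·17.8²·0.92 + 2²·11.5²·0.69 + 1.9²·13²·0.64 + 0.8²·21.5²·0.57] + 1086.94 = 1029.03 + 1086.94 = 2115.97.
Reliability = 2115.97 / 2635.93 = 0.8027.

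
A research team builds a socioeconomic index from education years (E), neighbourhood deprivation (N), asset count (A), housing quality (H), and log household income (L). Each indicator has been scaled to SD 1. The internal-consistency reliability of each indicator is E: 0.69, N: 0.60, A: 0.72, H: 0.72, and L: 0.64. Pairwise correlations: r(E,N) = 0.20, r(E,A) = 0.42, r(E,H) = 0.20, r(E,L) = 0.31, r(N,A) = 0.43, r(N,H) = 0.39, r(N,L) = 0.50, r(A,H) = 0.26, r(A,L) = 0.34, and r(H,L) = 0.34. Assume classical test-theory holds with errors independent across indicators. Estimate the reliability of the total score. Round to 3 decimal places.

0.862

Var(E+N+A+H+L) = 5 + 2·[0.20 + 0.42 + 0.20 + 0.31 + 0.43 + 0.39 + 0.50 + 0.26 + 0.34 + 0.34] = 5 + 6.78 = 11.78.
With uncorrelated errors the cross-covariances are all true-score covariance, so they carry over unchanged; only the diagonal terms shrink to ρᵢσᵢ².
True-score variance = [0.69 + 0.60 + 0.72 + 0.72 + 0.64] + 6.78 = 3.37 + 6.78 = 10.15.
Reliability = 10.15 / 11.78 = 0.862.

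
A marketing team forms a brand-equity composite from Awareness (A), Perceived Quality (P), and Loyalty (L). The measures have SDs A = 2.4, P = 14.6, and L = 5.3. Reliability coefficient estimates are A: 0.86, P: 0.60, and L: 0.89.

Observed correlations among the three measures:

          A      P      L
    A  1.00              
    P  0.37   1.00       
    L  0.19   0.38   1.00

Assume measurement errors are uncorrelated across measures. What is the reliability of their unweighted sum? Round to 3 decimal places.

0.735

Var(A+P+L) = 2.4² + 14.6² + 5.3² + 2·[2.4·14.6·0.37 + 2.4·5.3·0.19 + 14.6·5.3·0.38] = 247.01 + 89.572 = 336.582.
With uncorrelated errors the cross-covariances are all true-score covariance, so they carry over unchanged; only the diagonal terms shrink to ρᵢσᵢ².
True-score variance = [2.4²·0.86 + 14.6²·0.60 + 5.3²·0.89] + 89.572 = 157.85 + 89.572 = 247.422.
Reliability = 247.422 / 336.582 = 0.735.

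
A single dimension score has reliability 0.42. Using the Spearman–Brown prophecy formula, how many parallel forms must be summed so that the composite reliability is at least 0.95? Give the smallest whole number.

k ≥ ρ*(1−ρ₁)/(ρ₁(1−ρ*)) = 0.95·0.58 / (0.42·0.05) = 26.238.
Smallest integer k = 27.

27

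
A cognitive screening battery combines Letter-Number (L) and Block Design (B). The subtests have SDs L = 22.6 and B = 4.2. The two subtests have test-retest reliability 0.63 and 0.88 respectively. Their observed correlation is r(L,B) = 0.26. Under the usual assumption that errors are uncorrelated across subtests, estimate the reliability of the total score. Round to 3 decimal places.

Var(L+B) = 22.6² + 4.2² + 2·[22.6·4.2·0.26] = 528.4 + 49.3584 = 577.758.
Under uncorrelated errors the observed covariances equal the true-score covariances, so only the own-variance terms attenuate.
True-score variance = [22.6²·0.63 + 4.2²·0.88] + 49.3584 = 337.302 + 49.3584 = 386.66.
Reliability = 386.66 / 577.758 = 0.669.

0.669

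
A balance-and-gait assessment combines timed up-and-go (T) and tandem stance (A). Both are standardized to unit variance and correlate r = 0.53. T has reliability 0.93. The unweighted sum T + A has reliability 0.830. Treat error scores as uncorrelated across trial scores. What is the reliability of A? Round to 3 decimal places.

Var(T+A) = 2 + 2·0.53 = 3.060.
True-score variance = ρ_T + ρ_A + 2·0.53, so 0.830 = (0.93 + ρ_A + 1.06) / 3.060.
ρ_A = 0.830·3.060 − 0.93 − 1.06 = 0.550.

0.550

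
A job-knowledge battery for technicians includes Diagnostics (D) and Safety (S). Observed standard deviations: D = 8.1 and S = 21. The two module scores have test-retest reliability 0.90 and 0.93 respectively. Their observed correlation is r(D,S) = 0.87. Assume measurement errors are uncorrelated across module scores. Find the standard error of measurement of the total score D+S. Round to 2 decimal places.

Var(total) = 506.61 + 295.974 = 802.584.
True-score variance = 469.179 + 295.974 = 765.153, so reliability = 0.9534.
Error variance = 802.584 − 765.153 = 37.431; SEM = √37.431 = 6.12.

6.12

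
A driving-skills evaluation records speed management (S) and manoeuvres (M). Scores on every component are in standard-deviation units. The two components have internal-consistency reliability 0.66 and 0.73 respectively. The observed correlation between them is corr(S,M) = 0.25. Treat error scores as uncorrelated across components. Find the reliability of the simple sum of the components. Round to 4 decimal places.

0.7560

Var(S+M) = 2 + 2·[0.25] = 2 + 0.5 = 2.5.
With uncorrelated errors the cross-covariances are all true-score covariance, so they carry over unchanged; only the diagonal terms shrink to ρᵢσᵢ².
True-score variance = [0.66 + 0.73] + 0.5 = 1.39 + 0.5 = 1.89.
Reliability = 1.89 / 2.5 = 0.7560.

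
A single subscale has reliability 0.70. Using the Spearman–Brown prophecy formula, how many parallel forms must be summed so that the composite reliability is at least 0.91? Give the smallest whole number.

5

k ≥ ρ*(1−ρ₁)/(ρ₁(1−ρ*)) = 0.91·0.30 / (0.70·0.09) = 4.333.
Smallest integer k = 5.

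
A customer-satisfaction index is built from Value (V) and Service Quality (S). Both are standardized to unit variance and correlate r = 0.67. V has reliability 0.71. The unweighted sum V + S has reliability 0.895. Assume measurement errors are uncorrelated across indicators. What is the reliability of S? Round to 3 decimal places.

0.939

Var(V+S) = 2 + 2·0.67 = 3.340.
True-score variance = ρ_V + ρ_S + 2·0.67, so 0.895 = (0.71 + ρ_S + 1.34) / 3.340.
ρ_S = 0.895·3.340 − 0.71 − 1.34 = 0.939.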